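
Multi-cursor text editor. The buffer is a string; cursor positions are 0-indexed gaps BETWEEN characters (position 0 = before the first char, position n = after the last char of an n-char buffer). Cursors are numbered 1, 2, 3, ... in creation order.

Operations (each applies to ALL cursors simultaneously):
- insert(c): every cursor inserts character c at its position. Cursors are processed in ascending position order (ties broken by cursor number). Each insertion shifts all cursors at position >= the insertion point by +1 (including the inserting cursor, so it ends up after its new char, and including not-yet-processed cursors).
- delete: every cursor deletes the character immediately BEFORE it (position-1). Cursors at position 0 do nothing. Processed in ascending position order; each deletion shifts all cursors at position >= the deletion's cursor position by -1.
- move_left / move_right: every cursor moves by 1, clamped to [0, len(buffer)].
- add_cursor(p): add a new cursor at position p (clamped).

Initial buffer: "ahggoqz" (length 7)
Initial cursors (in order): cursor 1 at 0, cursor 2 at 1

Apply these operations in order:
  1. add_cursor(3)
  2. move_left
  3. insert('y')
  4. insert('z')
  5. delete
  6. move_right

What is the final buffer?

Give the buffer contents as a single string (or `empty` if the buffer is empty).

After op 1 (add_cursor(3)): buffer="ahggoqz" (len 7), cursors c1@0 c2@1 c3@3, authorship .......
After op 2 (move_left): buffer="ahggoqz" (len 7), cursors c1@0 c2@0 c3@2, authorship .......
After op 3 (insert('y')): buffer="yyahyggoqz" (len 10), cursors c1@2 c2@2 c3@5, authorship 12..3.....
After op 4 (insert('z')): buffer="yyzzahyzggoqz" (len 13), cursors c1@4 c2@4 c3@8, authorship 1212..33.....
After op 5 (delete): buffer="yyahyggoqz" (len 10), cursors c1@2 c2@2 c3@5, authorship 12..3.....
After op 6 (move_right): buffer="yyahyggoqz" (len 10), cursors c1@3 c2@3 c3@6, authorship 12..3.....

Answer: yyahyggoqz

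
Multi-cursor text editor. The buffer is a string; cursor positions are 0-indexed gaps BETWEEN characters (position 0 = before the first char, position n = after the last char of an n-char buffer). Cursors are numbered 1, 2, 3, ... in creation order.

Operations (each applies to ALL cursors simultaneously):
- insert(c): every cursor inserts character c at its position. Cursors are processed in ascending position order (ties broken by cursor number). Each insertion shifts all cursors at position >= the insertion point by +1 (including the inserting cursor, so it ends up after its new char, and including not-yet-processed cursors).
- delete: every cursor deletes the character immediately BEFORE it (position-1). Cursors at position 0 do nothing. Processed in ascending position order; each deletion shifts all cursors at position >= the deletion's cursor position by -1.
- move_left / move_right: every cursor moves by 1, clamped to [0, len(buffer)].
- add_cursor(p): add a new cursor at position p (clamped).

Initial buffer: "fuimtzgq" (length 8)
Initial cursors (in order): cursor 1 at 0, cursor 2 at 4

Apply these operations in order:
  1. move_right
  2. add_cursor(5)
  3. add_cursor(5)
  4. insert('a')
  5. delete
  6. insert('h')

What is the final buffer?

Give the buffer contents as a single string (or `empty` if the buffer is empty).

Answer: fhuimthhhzgq

Derivation:
After op 1 (move_right): buffer="fuimtzgq" (len 8), cursors c1@1 c2@5, authorship ........
After op 2 (add_cursor(5)): buffer="fuimtzgq" (len 8), cursors c1@1 c2@5 c3@5, authorship ........
After op 3 (add_cursor(5)): buffer="fuimtzgq" (len 8), cursors c1@1 c2@5 c3@5 c4@5, authorship ........
After op 4 (insert('a')): buffer="fauimtaaazgq" (len 12), cursors c1@2 c2@9 c3@9 c4@9, authorship .1....234...
After op 5 (delete): buffer="fuimtzgq" (len 8), cursors c1@1 c2@5 c3@5 c4@5, authorship ........
After op 6 (insert('h')): buffer="fhuimthhhzgq" (len 12), cursors c1@2 c2@9 c3@9 c4@9, authorship .1....234...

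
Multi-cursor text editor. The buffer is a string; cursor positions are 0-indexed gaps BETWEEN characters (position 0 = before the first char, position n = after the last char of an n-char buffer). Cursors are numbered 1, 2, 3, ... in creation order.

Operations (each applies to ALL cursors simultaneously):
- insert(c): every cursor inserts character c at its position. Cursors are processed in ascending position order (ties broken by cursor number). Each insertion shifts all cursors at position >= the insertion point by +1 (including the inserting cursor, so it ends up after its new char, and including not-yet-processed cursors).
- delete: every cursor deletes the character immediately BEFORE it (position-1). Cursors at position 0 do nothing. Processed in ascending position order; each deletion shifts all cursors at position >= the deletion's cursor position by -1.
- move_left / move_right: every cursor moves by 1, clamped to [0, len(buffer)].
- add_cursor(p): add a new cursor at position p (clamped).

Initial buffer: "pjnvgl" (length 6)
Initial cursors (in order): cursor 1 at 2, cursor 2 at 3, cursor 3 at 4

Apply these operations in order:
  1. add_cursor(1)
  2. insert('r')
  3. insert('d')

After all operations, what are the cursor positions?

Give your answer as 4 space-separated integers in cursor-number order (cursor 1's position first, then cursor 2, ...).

After op 1 (add_cursor(1)): buffer="pjnvgl" (len 6), cursors c4@1 c1@2 c2@3 c3@4, authorship ......
After op 2 (insert('r')): buffer="prjrnrvrgl" (len 10), cursors c4@2 c1@4 c2@6 c3@8, authorship .4.1.2.3..
After op 3 (insert('d')): buffer="prdjrdnrdvrdgl" (len 14), cursors c4@3 c1@6 c2@9 c3@12, authorship .44.11.22.33..

Answer: 6 9 12 3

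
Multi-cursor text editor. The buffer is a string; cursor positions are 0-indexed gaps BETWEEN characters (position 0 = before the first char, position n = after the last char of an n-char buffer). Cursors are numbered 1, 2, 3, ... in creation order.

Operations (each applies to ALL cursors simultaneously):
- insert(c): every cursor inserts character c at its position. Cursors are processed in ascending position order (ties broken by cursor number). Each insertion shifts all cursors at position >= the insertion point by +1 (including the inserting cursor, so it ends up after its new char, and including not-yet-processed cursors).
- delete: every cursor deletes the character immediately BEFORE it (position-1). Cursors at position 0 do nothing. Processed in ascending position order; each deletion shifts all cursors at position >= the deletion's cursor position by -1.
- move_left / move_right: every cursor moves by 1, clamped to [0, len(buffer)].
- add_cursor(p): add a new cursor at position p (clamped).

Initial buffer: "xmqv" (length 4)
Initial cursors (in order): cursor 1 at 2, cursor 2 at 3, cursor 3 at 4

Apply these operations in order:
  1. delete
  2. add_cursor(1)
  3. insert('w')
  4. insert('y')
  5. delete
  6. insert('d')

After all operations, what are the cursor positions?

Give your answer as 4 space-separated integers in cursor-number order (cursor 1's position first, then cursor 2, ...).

Answer: 9 9 9 9

Derivation:
After op 1 (delete): buffer="x" (len 1), cursors c1@1 c2@1 c3@1, authorship .
After op 2 (add_cursor(1)): buffer="x" (len 1), cursors c1@1 c2@1 c3@1 c4@1, authorship .
After op 3 (insert('w')): buffer="xwwww" (len 5), cursors c1@5 c2@5 c3@5 c4@5, authorship .1234
After op 4 (insert('y')): buffer="xwwwwyyyy" (len 9), cursors c1@9 c2@9 c3@9 c4@9, authorship .12341234
After op 5 (delete): buffer="xwwww" (len 5), cursors c1@5 c2@5 c3@5 c4@5, authorship .1234
After op 6 (insert('d')): buffer="xwwwwdddd" (len 9), cursors c1@9 c2@9 c3@9 c4@9, authorship .12341234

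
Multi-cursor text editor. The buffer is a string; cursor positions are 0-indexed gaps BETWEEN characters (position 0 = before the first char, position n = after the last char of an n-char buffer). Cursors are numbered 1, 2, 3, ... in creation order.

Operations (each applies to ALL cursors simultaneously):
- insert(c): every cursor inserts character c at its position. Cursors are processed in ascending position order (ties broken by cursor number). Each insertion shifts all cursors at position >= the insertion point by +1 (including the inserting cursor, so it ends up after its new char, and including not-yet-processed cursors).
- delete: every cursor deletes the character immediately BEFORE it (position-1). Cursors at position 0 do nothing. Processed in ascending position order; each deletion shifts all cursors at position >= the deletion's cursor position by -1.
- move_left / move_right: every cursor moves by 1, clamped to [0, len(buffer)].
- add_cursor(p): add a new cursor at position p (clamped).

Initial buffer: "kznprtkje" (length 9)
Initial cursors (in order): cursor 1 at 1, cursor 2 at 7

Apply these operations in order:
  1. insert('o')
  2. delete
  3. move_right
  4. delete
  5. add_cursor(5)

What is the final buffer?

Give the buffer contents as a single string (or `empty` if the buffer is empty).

After op 1 (insert('o')): buffer="koznprtkoje" (len 11), cursors c1@2 c2@9, authorship .1......2..
After op 2 (delete): buffer="kznprtkje" (len 9), cursors c1@1 c2@7, authorship .........
After op 3 (move_right): buffer="kznprtkje" (len 9), cursors c1@2 c2@8, authorship .........
After op 4 (delete): buffer="knprtke" (len 7), cursors c1@1 c2@6, authorship .......
After op 5 (add_cursor(5)): buffer="knprtke" (len 7), cursors c1@1 c3@5 c2@6, authorship .......

Answer: knprtke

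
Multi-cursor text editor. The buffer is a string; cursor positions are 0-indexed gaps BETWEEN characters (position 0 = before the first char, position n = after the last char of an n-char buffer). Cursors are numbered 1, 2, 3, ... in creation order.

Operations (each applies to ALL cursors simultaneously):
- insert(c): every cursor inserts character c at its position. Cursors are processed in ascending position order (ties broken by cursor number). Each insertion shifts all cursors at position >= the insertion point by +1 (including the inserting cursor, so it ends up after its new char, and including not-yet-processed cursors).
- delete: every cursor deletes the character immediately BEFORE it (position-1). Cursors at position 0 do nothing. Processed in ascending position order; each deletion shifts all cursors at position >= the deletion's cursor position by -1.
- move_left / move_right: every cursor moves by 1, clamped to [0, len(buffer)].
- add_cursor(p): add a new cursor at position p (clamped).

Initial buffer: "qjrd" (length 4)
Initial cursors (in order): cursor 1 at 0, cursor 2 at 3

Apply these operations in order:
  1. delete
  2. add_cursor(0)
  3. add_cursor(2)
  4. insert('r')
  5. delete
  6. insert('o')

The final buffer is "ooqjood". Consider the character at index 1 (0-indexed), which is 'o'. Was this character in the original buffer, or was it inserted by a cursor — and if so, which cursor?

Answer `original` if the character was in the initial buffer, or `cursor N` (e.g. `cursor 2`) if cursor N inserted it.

After op 1 (delete): buffer="qjd" (len 3), cursors c1@0 c2@2, authorship ...
After op 2 (add_cursor(0)): buffer="qjd" (len 3), cursors c1@0 c3@0 c2@2, authorship ...
After op 3 (add_cursor(2)): buffer="qjd" (len 3), cursors c1@0 c3@0 c2@2 c4@2, authorship ...
After op 4 (insert('r')): buffer="rrqjrrd" (len 7), cursors c1@2 c3@2 c2@6 c4@6, authorship 13..24.
After op 5 (delete): buffer="qjd" (len 3), cursors c1@0 c3@0 c2@2 c4@2, authorship ...
After op 6 (insert('o')): buffer="ooqjood" (len 7), cursors c1@2 c3@2 c2@6 c4@6, authorship 13..24.
Authorship (.=original, N=cursor N): 1 3 . . 2 4 .
Index 1: author = 3

Answer: cursor 3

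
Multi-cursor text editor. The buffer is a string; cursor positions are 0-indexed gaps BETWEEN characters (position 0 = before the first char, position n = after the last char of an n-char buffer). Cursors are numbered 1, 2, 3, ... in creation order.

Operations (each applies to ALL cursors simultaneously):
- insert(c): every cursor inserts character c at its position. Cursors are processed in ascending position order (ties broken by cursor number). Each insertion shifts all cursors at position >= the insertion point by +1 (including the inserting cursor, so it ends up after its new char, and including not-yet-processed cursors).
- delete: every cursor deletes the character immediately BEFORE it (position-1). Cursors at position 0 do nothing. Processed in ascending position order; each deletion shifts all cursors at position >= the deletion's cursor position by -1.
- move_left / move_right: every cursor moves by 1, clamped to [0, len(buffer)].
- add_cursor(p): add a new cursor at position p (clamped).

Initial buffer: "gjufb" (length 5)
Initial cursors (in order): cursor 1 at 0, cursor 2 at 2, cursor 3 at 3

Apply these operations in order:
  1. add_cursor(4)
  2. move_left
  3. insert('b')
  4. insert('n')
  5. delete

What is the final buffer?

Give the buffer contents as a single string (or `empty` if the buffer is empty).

Answer: bgbjbubfb

Derivation:
After op 1 (add_cursor(4)): buffer="gjufb" (len 5), cursors c1@0 c2@2 c3@3 c4@4, authorship .....
After op 2 (move_left): buffer="gjufb" (len 5), cursors c1@0 c2@1 c3@2 c4@3, authorship .....
After op 3 (insert('b')): buffer="bgbjbubfb" (len 9), cursors c1@1 c2@3 c3@5 c4@7, authorship 1.2.3.4..
After op 4 (insert('n')): buffer="bngbnjbnubnfb" (len 13), cursors c1@2 c2@5 c3@8 c4@11, authorship 11.22.33.44..
After op 5 (delete): buffer="bgbjbubfb" (len 9), cursors c1@1 c2@3 c3@5 c4@7, authorship 1.2.3.4..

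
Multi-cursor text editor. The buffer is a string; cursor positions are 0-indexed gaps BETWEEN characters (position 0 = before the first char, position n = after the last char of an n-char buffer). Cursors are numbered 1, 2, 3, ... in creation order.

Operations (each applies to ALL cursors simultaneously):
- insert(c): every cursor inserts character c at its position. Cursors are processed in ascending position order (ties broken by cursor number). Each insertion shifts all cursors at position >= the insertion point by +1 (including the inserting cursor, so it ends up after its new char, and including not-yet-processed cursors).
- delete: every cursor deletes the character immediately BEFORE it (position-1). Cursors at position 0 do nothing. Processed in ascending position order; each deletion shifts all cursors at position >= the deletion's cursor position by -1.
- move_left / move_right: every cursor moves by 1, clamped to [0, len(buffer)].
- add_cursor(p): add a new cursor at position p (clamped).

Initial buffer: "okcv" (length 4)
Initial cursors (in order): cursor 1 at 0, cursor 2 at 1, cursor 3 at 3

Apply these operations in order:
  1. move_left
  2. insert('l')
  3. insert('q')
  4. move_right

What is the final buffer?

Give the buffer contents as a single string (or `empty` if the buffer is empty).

After op 1 (move_left): buffer="okcv" (len 4), cursors c1@0 c2@0 c3@2, authorship ....
After op 2 (insert('l')): buffer="lloklcv" (len 7), cursors c1@2 c2@2 c3@5, authorship 12..3..
After op 3 (insert('q')): buffer="llqqoklqcv" (len 10), cursors c1@4 c2@4 c3@8, authorship 1212..33..
After op 4 (move_right): buffer="llqqoklqcv" (len 10), cursors c1@5 c2@5 c3@9, authorship 1212..33..

Answer: llqqoklqcv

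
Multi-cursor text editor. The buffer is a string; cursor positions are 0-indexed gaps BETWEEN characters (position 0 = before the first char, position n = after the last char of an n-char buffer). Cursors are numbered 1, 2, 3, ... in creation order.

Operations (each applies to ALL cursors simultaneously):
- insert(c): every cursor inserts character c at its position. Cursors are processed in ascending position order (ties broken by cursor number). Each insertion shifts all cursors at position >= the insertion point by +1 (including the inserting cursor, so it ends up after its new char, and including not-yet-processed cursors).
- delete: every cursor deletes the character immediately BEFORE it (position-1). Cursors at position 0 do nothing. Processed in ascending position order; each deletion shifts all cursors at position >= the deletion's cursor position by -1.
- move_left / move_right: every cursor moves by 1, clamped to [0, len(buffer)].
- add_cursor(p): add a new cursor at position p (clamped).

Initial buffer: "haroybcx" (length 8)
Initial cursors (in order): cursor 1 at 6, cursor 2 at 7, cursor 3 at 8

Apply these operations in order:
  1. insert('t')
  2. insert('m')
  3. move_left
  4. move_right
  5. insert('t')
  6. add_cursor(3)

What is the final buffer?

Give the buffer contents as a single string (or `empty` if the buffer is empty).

Answer: haroybtmtctmtxtmt

Derivation:
After op 1 (insert('t')): buffer="haroybtctxt" (len 11), cursors c1@7 c2@9 c3@11, authorship ......1.2.3
After op 2 (insert('m')): buffer="haroybtmctmxtm" (len 14), cursors c1@8 c2@11 c3@14, authorship ......11.22.33
After op 3 (move_left): buffer="haroybtmctmxtm" (len 14), cursors c1@7 c2@10 c3@13, authorship ......11.22.33
After op 4 (move_right): buffer="haroybtmctmxtm" (len 14), cursors c1@8 c2@11 c3@14, authorship ......11.22.33
After op 5 (insert('t')): buffer="haroybtmtctmtxtmt" (len 17), cursors c1@9 c2@13 c3@17, authorship ......111.222.333
After op 6 (add_cursor(3)): buffer="haroybtmtctmtxtmt" (len 17), cursors c4@3 c1@9 c2@13 c3@17, authorship ......111.222.333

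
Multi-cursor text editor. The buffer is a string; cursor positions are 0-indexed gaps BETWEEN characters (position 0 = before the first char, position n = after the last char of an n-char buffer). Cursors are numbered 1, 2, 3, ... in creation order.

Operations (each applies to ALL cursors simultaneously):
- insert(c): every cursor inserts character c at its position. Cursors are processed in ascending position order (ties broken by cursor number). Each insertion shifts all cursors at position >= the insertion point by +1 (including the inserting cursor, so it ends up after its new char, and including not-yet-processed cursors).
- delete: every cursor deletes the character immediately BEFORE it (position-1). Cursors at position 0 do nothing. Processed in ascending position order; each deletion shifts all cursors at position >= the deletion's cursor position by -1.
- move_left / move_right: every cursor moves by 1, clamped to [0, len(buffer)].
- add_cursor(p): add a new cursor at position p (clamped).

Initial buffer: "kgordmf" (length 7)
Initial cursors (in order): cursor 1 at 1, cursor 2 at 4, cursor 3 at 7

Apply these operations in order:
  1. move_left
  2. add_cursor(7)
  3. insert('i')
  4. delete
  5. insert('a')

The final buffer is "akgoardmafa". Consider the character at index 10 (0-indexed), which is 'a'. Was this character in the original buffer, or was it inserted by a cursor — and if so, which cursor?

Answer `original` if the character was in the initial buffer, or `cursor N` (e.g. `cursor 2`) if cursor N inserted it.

Answer: cursor 4

Derivation:
After op 1 (move_left): buffer="kgordmf" (len 7), cursors c1@0 c2@3 c3@6, authorship .......
After op 2 (add_cursor(7)): buffer="kgordmf" (len 7), cursors c1@0 c2@3 c3@6 c4@7, authorship .......
After op 3 (insert('i')): buffer="ikgoirdmifi" (len 11), cursors c1@1 c2@5 c3@9 c4@11, authorship 1...2...3.4
After op 4 (delete): buffer="kgordmf" (len 7), cursors c1@0 c2@3 c3@6 c4@7, authorship .......
After op 5 (insert('a')): buffer="akgoardmafa" (len 11), cursors c1@1 c2@5 c3@9 c4@11, authorship 1...2...3.4
Authorship (.=original, N=cursor N): 1 . . . 2 . . . 3 . 4
Index 10: author = 4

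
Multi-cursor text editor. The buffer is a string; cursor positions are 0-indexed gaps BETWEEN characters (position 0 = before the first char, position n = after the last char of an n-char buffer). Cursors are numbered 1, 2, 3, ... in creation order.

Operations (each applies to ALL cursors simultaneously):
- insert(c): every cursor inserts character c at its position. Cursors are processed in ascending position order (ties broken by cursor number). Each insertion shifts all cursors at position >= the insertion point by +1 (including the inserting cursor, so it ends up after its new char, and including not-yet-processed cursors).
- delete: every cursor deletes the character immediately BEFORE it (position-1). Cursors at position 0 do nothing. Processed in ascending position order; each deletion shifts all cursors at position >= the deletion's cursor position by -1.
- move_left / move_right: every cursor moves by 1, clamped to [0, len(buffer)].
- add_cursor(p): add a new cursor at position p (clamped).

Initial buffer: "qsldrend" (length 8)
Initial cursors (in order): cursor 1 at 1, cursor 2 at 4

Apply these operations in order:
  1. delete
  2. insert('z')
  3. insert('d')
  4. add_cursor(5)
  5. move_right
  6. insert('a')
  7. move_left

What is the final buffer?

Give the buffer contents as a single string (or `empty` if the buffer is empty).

Answer: zdsalzdaraend

Derivation:
After op 1 (delete): buffer="slrend" (len 6), cursors c1@0 c2@2, authorship ......
After op 2 (insert('z')): buffer="zslzrend" (len 8), cursors c1@1 c2@4, authorship 1..2....
After op 3 (insert('d')): buffer="zdslzdrend" (len 10), cursors c1@2 c2@6, authorship 11..22....
After op 4 (add_cursor(5)): buffer="zdslzdrend" (len 10), cursors c1@2 c3@5 c2@6, authorship 11..22....
After op 5 (move_right): buffer="zdslzdrend" (len 10), cursors c1@3 c3@6 c2@7, authorship 11..22....
After op 6 (insert('a')): buffer="zdsalzdaraend" (len 13), cursors c1@4 c3@8 c2@10, authorship 11.1.223.2...
After op 7 (move_left): buffer="zdsalzdaraend" (len 13), cursors c1@3 c3@7 c2@9, authorship 11.1.223.2...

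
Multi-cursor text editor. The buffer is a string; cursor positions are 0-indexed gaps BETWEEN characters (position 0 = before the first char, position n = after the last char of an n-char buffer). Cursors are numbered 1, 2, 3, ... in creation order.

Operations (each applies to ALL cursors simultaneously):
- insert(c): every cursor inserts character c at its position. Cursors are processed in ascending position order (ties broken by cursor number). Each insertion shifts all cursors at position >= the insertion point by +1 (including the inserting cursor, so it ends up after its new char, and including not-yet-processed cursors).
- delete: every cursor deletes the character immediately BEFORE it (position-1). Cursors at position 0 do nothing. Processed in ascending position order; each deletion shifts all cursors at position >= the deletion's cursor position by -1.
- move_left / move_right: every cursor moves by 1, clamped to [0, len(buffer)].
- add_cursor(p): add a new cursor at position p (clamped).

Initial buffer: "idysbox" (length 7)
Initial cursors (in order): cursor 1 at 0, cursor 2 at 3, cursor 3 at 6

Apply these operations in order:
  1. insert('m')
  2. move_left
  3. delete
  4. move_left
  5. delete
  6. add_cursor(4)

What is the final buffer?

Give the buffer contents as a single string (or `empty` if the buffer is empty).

After op 1 (insert('m')): buffer="midymsbomx" (len 10), cursors c1@1 c2@5 c3@9, authorship 1...2...3.
After op 2 (move_left): buffer="midymsbomx" (len 10), cursors c1@0 c2@4 c3@8, authorship 1...2...3.
After op 3 (delete): buffer="midmsbmx" (len 8), cursors c1@0 c2@3 c3@6, authorship 1..2..3.
After op 4 (move_left): buffer="midmsbmx" (len 8), cursors c1@0 c2@2 c3@5, authorship 1..2..3.
After op 5 (delete): buffer="mdmbmx" (len 6), cursors c1@0 c2@1 c3@3, authorship 1.2.3.
After op 6 (add_cursor(4)): buffer="mdmbmx" (len 6), cursors c1@0 c2@1 c3@3 c4@4, authorship 1.2.3.

Answer: mdmbmx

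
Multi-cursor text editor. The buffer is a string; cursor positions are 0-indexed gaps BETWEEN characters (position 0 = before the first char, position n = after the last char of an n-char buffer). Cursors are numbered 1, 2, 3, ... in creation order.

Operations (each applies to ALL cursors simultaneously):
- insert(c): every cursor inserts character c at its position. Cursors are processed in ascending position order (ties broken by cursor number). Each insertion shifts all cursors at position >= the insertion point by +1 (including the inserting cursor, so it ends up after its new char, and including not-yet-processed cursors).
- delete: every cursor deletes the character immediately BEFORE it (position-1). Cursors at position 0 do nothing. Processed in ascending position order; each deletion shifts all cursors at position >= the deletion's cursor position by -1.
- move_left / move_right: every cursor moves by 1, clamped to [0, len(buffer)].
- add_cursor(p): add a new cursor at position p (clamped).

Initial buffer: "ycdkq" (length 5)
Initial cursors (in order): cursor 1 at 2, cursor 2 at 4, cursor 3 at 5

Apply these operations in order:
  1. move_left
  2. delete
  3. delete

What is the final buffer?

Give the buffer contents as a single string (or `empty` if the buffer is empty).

After op 1 (move_left): buffer="ycdkq" (len 5), cursors c1@1 c2@3 c3@4, authorship .....
After op 2 (delete): buffer="cq" (len 2), cursors c1@0 c2@1 c3@1, authorship ..
After op 3 (delete): buffer="q" (len 1), cursors c1@0 c2@0 c3@0, authorship .

Answer: q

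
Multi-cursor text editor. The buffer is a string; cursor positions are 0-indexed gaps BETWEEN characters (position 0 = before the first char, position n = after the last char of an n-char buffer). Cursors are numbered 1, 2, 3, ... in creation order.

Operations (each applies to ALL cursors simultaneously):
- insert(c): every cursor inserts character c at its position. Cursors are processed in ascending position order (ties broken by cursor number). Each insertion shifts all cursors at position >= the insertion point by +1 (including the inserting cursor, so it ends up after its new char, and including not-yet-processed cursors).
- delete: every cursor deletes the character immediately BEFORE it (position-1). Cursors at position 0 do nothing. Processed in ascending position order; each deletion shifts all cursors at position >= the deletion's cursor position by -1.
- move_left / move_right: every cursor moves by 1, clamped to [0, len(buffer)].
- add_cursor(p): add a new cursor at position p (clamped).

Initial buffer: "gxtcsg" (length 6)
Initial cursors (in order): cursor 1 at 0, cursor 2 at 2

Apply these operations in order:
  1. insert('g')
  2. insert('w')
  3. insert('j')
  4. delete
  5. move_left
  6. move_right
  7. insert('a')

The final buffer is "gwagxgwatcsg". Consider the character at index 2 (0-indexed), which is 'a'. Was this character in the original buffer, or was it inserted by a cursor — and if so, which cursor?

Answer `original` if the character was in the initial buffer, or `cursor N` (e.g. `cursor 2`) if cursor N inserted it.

Answer: cursor 1

Derivation:
After op 1 (insert('g')): buffer="ggxgtcsg" (len 8), cursors c1@1 c2@4, authorship 1..2....
After op 2 (insert('w')): buffer="gwgxgwtcsg" (len 10), cursors c1@2 c2@6, authorship 11..22....
After op 3 (insert('j')): buffer="gwjgxgwjtcsg" (len 12), cursors c1@3 c2@8, authorship 111..222....
After op 4 (delete): buffer="gwgxgwtcsg" (len 10), cursors c1@2 c2@6, authorship 11..22....
After op 5 (move_left): buffer="gwgxgwtcsg" (len 10), cursors c1@1 c2@5, authorship 11..22....
After op 6 (move_right): buffer="gwgxgwtcsg" (len 10), cursors c1@2 c2@6, authorship 11..22....
After op 7 (insert('a')): buffer="gwagxgwatcsg" (len 12), cursors c1@3 c2@8, authorship 111..222....
Authorship (.=original, N=cursor N): 1 1 1 . . 2 2 2 . . . .
Index 2: author = 1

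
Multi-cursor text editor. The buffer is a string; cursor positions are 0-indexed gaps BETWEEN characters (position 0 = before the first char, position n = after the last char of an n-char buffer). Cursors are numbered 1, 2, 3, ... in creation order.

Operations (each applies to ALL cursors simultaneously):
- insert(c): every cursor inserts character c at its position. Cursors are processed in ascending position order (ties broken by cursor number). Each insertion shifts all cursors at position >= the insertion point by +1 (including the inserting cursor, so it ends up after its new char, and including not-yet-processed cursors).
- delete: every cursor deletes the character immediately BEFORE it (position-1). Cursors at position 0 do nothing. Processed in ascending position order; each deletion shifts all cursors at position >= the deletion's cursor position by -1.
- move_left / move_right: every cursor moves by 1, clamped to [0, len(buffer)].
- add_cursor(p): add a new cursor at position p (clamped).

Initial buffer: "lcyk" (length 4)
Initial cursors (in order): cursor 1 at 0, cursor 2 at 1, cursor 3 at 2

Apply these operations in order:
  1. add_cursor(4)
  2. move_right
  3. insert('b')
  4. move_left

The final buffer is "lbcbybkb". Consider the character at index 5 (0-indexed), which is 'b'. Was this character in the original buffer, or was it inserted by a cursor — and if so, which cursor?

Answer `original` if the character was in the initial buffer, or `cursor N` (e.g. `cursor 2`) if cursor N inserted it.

Answer: cursor 3

Derivation:
After op 1 (add_cursor(4)): buffer="lcyk" (len 4), cursors c1@0 c2@1 c3@2 c4@4, authorship ....
After op 2 (move_right): buffer="lcyk" (len 4), cursors c1@1 c2@2 c3@3 c4@4, authorship ....
After op 3 (insert('b')): buffer="lbcbybkb" (len 8), cursors c1@2 c2@4 c3@6 c4@8, authorship .1.2.3.4
After op 4 (move_left): buffer="lbcbybkb" (len 8), cursors c1@1 c2@3 c3@5 c4@7, authorship .1.2.3.4
Authorship (.=original, N=cursor N): . 1 . 2 . 3 . 4
Index 5: author = 3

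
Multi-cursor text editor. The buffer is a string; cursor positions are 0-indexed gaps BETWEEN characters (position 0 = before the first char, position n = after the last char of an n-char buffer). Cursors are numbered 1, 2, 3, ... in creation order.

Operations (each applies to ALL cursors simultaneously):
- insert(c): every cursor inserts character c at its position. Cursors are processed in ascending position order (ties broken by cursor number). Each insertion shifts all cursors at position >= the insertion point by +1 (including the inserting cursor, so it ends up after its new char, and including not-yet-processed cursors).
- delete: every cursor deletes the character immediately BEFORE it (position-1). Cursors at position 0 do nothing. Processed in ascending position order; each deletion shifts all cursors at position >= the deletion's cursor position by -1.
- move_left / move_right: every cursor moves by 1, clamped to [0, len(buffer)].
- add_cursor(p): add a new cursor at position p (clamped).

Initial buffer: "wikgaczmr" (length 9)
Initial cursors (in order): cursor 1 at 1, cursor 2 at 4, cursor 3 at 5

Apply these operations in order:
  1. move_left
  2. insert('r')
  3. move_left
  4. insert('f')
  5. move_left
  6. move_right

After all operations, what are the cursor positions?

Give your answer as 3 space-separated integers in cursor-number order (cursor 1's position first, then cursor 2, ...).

After op 1 (move_left): buffer="wikgaczmr" (len 9), cursors c1@0 c2@3 c3@4, authorship .........
After op 2 (insert('r')): buffer="rwikrgraczmr" (len 12), cursors c1@1 c2@5 c3@7, authorship 1...2.3.....
After op 3 (move_left): buffer="rwikrgraczmr" (len 12), cursors c1@0 c2@4 c3@6, authorship 1...2.3.....
After op 4 (insert('f')): buffer="frwikfrgfraczmr" (len 15), cursors c1@1 c2@6 c3@9, authorship 11...22.33.....
After op 5 (move_left): buffer="frwikfrgfraczmr" (len 15), cursors c1@0 c2@5 c3@8, authorship 11...22.33.....
After op 6 (move_right): buffer="frwikfrgfraczmr" (len 15), cursors c1@1 c2@6 c3@9, authorship 11...22.33.....

Answer: 1 6 9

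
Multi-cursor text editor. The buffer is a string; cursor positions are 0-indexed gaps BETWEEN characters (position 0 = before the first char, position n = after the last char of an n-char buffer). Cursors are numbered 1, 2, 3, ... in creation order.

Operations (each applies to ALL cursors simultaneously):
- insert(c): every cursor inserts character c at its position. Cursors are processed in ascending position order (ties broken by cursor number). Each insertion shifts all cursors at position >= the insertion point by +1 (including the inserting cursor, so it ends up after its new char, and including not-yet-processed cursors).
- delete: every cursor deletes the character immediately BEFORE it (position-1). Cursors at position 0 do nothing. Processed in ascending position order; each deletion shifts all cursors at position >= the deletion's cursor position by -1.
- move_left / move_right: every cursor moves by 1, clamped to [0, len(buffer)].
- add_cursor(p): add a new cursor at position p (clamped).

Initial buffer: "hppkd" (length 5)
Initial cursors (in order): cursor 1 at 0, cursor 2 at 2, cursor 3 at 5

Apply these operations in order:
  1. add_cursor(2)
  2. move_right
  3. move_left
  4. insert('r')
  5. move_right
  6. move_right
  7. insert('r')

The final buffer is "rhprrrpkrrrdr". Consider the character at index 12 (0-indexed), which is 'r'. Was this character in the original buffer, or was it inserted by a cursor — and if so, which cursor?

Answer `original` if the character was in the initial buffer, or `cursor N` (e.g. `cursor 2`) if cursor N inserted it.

Answer: cursor 3

Derivation:
After op 1 (add_cursor(2)): buffer="hppkd" (len 5), cursors c1@0 c2@2 c4@2 c3@5, authorship .....
After op 2 (move_right): buffer="hppkd" (len 5), cursors c1@1 c2@3 c4@3 c3@5, authorship .....
After op 3 (move_left): buffer="hppkd" (len 5), cursors c1@0 c2@2 c4@2 c3@4, authorship .....
After op 4 (insert('r')): buffer="rhprrpkrd" (len 9), cursors c1@1 c2@5 c4@5 c3@8, authorship 1..24..3.
After op 5 (move_right): buffer="rhprrpkrd" (len 9), cursors c1@2 c2@6 c4@6 c3@9, authorship 1..24..3.
After op 6 (move_right): buffer="rhprrpkrd" (len 9), cursors c1@3 c2@7 c4@7 c3@9, authorship 1..24..3.
After op 7 (insert('r')): buffer="rhprrrpkrrrdr" (len 13), cursors c1@4 c2@10 c4@10 c3@13, authorship 1..124..243.3
Authorship (.=original, N=cursor N): 1 . . 1 2 4 . . 2 4 3 . 3
Index 12: author = 3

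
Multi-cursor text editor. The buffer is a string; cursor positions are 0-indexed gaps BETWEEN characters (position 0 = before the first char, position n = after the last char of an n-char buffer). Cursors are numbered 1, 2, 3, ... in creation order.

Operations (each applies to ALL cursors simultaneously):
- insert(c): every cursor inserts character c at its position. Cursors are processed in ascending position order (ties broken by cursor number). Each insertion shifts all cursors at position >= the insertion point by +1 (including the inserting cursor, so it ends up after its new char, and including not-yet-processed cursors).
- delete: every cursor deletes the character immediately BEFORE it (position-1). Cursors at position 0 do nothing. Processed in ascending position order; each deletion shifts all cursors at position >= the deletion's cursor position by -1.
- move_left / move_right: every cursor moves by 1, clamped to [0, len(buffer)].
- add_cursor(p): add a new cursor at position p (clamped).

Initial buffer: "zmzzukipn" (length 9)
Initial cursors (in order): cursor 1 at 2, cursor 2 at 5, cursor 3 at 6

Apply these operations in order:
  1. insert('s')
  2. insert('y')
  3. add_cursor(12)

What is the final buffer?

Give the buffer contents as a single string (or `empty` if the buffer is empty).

Answer: zmsyzzusyksyipn

Derivation:
After op 1 (insert('s')): buffer="zmszzusksipn" (len 12), cursors c1@3 c2@7 c3@9, authorship ..1...2.3...
After op 2 (insert('y')): buffer="zmsyzzusyksyipn" (len 15), cursors c1@4 c2@9 c3@12, authorship ..11...22.33...
After op 3 (add_cursor(12)): buffer="zmsyzzusyksyipn" (len 15), cursors c1@4 c2@9 c3@12 c4@12, authorship ..11...22.33...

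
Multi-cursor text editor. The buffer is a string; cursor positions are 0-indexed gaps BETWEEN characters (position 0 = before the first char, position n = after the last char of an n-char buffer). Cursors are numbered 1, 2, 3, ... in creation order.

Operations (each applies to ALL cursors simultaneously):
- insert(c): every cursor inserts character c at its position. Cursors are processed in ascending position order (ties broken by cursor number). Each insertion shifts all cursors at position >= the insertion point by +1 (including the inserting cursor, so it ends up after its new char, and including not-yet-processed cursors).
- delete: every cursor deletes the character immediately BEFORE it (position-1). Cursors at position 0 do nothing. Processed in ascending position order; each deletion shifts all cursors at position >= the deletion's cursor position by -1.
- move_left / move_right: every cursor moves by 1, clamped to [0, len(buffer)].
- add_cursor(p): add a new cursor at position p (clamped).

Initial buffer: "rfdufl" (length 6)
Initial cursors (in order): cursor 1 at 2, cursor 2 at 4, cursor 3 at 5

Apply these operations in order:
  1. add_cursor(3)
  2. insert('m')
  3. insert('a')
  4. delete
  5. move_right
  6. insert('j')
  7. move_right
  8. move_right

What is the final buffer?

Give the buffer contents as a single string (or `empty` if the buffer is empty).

Answer: rfmdjmujmfjmlj

Derivation:
After op 1 (add_cursor(3)): buffer="rfdufl" (len 6), cursors c1@2 c4@3 c2@4 c3@5, authorship ......
After op 2 (insert('m')): buffer="rfmdmumfml" (len 10), cursors c1@3 c4@5 c2@7 c3@9, authorship ..1.4.2.3.
After op 3 (insert('a')): buffer="rfmadmaumafmal" (len 14), cursors c1@4 c4@7 c2@10 c3@13, authorship ..11.44.22.33.
After op 4 (delete): buffer="rfmdmumfml" (len 10), cursors c1@3 c4@5 c2@7 c3@9, authorship ..1.4.2.3.
After op 5 (move_right): buffer="rfmdmumfml" (len 10), cursors c1@4 c4@6 c2@8 c3@10, authorship ..1.4.2.3.
After op 6 (insert('j')): buffer="rfmdjmujmfjmlj" (len 14), cursors c1@5 c4@8 c2@11 c3@14, authorship ..1.14.42.23.3
After op 7 (move_right): buffer="rfmdjmujmfjmlj" (len 14), cursors c1@6 c4@9 c2@12 c3@14, authorship ..1.14.42.23.3
After op 8 (move_right): buffer="rfmdjmujmfjmlj" (len 14), cursors c1@7 c4@10 c2@13 c3@14, authorship ..1.14.42.23.3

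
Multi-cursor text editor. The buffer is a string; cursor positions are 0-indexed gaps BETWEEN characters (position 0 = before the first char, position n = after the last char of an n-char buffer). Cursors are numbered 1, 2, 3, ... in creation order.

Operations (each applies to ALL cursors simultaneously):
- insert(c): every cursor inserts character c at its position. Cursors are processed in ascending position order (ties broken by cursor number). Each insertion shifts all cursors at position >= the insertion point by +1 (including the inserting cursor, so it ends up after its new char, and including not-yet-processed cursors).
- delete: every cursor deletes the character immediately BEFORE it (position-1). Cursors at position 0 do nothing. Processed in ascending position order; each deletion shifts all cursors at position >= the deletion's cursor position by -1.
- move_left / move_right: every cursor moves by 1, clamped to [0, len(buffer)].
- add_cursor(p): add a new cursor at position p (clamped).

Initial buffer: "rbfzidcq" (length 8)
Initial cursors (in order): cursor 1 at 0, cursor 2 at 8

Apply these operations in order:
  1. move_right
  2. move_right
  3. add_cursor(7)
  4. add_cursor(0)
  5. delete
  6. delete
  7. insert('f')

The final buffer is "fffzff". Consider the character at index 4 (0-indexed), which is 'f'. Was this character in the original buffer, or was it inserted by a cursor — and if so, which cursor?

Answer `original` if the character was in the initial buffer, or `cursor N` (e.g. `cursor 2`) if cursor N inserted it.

Answer: cursor 2

Derivation:
After op 1 (move_right): buffer="rbfzidcq" (len 8), cursors c1@1 c2@8, authorship ........
After op 2 (move_right): buffer="rbfzidcq" (len 8), cursors c1@2 c2@8, authorship ........
After op 3 (add_cursor(7)): buffer="rbfzidcq" (len 8), cursors c1@2 c3@7 c2@8, authorship ........
After op 4 (add_cursor(0)): buffer="rbfzidcq" (len 8), cursors c4@0 c1@2 c3@7 c2@8, authorship ........
After op 5 (delete): buffer="rfzid" (len 5), cursors c4@0 c1@1 c2@5 c3@5, authorship .....
After op 6 (delete): buffer="fz" (len 2), cursors c1@0 c4@0 c2@2 c3@2, authorship ..
After op 7 (insert('f')): buffer="fffzff" (len 6), cursors c1@2 c4@2 c2@6 c3@6, authorship 14..23
Authorship (.=original, N=cursor N): 1 4 . . 2 3
Index 4: author = 2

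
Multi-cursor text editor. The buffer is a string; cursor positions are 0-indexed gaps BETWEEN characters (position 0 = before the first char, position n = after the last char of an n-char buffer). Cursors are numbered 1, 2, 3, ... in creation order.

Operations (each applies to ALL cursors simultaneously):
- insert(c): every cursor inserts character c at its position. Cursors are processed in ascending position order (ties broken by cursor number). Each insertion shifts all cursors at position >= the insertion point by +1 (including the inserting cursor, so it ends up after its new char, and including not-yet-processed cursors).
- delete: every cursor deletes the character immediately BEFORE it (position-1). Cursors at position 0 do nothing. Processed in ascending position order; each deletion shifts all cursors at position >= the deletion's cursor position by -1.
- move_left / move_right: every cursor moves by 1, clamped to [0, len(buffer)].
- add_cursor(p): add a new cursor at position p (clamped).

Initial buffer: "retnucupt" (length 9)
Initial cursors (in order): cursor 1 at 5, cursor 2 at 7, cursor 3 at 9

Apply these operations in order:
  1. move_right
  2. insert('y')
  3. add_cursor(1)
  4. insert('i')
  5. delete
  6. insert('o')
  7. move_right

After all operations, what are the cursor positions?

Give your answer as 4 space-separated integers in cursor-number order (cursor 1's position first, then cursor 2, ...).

Answer: 10 14 16 3

Derivation:
After op 1 (move_right): buffer="retnucupt" (len 9), cursors c1@6 c2@8 c3@9, authorship .........
After op 2 (insert('y')): buffer="retnucyupyty" (len 12), cursors c1@7 c2@10 c3@12, authorship ......1..2.3
After op 3 (add_cursor(1)): buffer="retnucyupyty" (len 12), cursors c4@1 c1@7 c2@10 c3@12, authorship ......1..2.3
After op 4 (insert('i')): buffer="rietnucyiupyityi" (len 16), cursors c4@2 c1@9 c2@13 c3@16, authorship .4.....11..22.33
After op 5 (delete): buffer="retnucyupyty" (len 12), cursors c4@1 c1@7 c2@10 c3@12, authorship ......1..2.3
After op 6 (insert('o')): buffer="roetnucyoupyotyo" (len 16), cursors c4@2 c1@9 c2@13 c3@16, authorship .4.....11..22.33
After op 7 (move_right): buffer="roetnucyoupyotyo" (len 16), cursors c4@3 c1@10 c2@14 c3@16, authorship .4.....11..22.33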